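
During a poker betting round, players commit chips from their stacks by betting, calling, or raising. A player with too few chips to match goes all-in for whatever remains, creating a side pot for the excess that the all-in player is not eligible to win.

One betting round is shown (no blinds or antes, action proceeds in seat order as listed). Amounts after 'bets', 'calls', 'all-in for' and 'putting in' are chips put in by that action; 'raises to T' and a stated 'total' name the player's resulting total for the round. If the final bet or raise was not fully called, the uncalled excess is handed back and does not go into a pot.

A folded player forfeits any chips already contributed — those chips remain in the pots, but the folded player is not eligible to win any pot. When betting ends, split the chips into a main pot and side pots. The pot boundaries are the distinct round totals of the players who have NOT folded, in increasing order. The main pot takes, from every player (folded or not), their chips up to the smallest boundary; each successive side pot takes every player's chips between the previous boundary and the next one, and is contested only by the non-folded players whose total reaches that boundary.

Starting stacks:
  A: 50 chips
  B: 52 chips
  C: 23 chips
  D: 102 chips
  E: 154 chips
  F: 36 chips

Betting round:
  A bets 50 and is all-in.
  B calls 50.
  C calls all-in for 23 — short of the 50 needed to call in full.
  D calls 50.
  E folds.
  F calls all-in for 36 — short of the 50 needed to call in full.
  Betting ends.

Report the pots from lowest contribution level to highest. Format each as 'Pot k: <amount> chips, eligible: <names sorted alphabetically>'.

Contributions: A=50, B=50, C=23, D=50, F=36
Folded: E
Pot levels (distinct totals of non-folded players): 23, 36, 50
Layer 1-23: 23 each from A, B, C, D, F = 23*5 = 115 chips; eligible A, B, C, D, F
Layer 24-36: 13 each from A, B, D, F = 13*4 = 52 chips; eligible A, B, D, F
Layer 37-50: 14 each from A, B, D = 14*3 = 42 chips; eligible A, B, D

Pot 1: 115 chips, eligible: A, B, C, D, F
Pot 2: 52 chips, eligible: A, B, D, F
Pot 3: 42 chips, eligible: A, B, D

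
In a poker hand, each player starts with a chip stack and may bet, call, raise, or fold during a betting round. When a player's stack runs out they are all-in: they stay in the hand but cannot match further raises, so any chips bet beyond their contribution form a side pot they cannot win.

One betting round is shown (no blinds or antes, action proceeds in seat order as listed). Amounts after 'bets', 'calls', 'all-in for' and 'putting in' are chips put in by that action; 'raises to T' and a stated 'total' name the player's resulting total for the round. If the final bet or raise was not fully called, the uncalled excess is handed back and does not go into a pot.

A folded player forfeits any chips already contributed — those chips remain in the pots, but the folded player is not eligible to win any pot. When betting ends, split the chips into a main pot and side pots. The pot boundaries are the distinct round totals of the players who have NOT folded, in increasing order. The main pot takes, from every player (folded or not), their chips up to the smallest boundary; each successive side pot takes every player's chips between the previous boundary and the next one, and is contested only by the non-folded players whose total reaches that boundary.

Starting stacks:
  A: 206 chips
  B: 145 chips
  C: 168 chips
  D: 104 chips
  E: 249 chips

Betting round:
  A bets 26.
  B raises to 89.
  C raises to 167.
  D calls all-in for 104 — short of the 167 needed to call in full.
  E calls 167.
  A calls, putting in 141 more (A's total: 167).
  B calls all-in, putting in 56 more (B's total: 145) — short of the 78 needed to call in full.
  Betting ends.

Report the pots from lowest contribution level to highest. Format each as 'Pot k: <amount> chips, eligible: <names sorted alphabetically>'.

Contributions: A=167, B=145, C=167, D=104, E=167
Pot levels (distinct totals of non-folded players): 104, 145, 167
Layer 1-104: 104 each from A, B, C, D, E = 104*5 = 520 chips; eligible A, B, C, D, E
Layer 105-145: 41 each from A, B, C, E = 41*4 = 164 chips; eligible A, B, C, E
Layer 146-167: 22 each from A, C, E = 22*3 = 66 chips; eligible A, C, E

Pot 1: 520 chips, eligible: A, B, C, D, E
Pot 2: 164 chips, eligible: A, B, C, E
Pot 3: 66 chips, eligible: A, C, E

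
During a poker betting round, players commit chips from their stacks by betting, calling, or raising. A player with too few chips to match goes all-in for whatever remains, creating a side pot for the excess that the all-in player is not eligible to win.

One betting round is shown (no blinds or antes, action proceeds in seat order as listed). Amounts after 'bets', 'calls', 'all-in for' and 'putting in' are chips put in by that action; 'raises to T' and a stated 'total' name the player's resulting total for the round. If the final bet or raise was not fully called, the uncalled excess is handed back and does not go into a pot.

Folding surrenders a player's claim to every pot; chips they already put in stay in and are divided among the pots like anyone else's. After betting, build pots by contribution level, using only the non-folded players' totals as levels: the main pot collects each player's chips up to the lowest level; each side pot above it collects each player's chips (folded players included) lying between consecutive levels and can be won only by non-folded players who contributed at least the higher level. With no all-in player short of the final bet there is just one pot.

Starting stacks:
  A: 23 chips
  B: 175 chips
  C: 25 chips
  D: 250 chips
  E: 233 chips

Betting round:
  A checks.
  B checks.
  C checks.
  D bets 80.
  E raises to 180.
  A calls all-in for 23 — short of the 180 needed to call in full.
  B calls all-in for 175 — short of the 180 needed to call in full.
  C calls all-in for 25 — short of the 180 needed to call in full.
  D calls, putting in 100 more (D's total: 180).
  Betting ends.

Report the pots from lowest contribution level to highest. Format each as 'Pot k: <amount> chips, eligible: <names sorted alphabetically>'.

Contributions: A=23, B=175, C=25, D=180, E=180
Pot levels (distinct totals of non-folded players): 23, 25, 175, 180
Layer 1-23: 23 each from A, B, C, D, E = 23*5 = 115 chips; eligible A, B, C, D, E
Layer 24-25: 2 each from B, C, D, E = 2*4 = 8 chips; eligible B, C, D, E
Layer 26-175: 150 each from B, D, E = 150*3 = 450 chips; eligible B, D, E
Layer 176-180: 5 each from D, E = 5*2 = 10 chips; eligible D, E

Pot 1: 115 chips, eligible: A, B, C, D, E
Pot 2: 8 chips, eligible: B, C, D, E
Pot 3: 450 chips, eligible: B, D, E
Pot 4: 10 chips, eligible: D, E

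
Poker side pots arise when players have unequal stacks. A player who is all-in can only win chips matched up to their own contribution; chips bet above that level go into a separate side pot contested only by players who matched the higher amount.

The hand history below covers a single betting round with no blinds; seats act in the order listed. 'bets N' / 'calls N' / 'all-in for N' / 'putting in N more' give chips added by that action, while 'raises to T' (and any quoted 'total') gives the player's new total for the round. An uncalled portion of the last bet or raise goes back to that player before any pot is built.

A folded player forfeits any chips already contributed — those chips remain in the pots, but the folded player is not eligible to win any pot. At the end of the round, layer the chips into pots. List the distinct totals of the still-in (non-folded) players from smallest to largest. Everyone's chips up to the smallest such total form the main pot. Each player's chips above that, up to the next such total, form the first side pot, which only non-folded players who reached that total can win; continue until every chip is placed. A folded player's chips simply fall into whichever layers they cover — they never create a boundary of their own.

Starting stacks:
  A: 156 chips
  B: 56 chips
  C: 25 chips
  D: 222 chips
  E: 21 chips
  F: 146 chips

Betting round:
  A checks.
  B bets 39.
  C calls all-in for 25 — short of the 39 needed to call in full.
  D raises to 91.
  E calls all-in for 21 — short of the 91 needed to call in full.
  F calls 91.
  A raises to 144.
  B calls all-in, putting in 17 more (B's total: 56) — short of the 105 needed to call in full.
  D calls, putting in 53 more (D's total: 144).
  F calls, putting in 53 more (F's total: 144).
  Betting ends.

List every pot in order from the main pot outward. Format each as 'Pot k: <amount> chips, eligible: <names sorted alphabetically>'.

Contributions: A=144, B=56, C=25, D=144, E=21, F=144
Pot levels (distinct totals of non-folded players): 21, 25, 56, 144
Layer 1-21: 21 each from A, B, C, D, E, F = 21*6 = 126 chips; eligible A, B, C, D, E, F
Layer 22-25: 4 each from A, B, C, D, F = 4*5 = 20 chips; eligible A, B, C, D, F
Layer 26-56: 31 each from A, B, D, F = 31*4 = 124 chips; eligible A, B, D, F
Layer 57-144: 88 each from A, D, F = 88*3 = 264 chips; eligible A, D, F

Pot 1: 126 chips, eligible: A, B, C, D, E, F
Pot 2: 20 chips, eligible: A, B, C, D, F
Pot 3: 124 chips, eligible: A, B, D, F
Pot 4: 264 chips, eligible: A, D, F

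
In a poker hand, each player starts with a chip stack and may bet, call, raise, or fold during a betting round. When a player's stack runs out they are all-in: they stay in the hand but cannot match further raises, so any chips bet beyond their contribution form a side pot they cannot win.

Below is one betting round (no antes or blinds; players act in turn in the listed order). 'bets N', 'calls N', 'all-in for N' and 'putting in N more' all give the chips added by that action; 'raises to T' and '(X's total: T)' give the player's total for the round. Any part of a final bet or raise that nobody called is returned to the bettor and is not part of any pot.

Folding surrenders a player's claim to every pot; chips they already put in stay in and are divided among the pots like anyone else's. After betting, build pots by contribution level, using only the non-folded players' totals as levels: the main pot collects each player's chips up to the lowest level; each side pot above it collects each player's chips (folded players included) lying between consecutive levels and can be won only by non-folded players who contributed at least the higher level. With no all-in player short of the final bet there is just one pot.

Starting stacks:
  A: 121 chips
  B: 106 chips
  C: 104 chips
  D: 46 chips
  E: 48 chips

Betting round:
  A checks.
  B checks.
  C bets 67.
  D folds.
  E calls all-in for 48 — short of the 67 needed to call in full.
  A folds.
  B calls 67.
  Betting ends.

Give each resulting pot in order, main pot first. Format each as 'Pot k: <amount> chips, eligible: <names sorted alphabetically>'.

Contributions: B=67, C=67, E=48
Folded: A, D
Pot levels (distinct totals of non-folded players): 48, 67
Layer 1-48: 48 each from B, C, E = 48*3 = 144 chips; eligible B, C, E
Layer 49-67: 19 each from B, C = 19*2 = 38 chips; eligible B, C

Pot 1: 144 chips, eligible: B, C, E
Pot 2: 38 chips, eligible: B, C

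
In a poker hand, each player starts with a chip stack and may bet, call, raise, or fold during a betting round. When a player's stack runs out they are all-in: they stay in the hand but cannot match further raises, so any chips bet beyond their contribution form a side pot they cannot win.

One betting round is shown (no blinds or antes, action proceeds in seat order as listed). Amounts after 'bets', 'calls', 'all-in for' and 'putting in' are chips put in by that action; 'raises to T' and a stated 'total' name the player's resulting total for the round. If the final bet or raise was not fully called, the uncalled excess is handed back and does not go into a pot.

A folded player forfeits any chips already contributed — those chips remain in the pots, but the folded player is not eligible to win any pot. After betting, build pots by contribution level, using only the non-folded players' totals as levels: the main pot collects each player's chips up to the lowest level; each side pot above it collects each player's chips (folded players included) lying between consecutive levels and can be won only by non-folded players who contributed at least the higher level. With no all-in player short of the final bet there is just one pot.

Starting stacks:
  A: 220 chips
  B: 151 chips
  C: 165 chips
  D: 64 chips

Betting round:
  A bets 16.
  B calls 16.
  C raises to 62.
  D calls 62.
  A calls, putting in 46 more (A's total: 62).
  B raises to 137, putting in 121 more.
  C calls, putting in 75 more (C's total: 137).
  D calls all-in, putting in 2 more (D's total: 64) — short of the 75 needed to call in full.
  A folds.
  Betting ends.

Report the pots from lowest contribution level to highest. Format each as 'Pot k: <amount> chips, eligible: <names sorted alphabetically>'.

Contributions: A=62, B=137, C=137, D=64
Folded: A
Pot levels (distinct totals of non-folded players): 64, 137
Layer 1-64: A 62 + B 64 + C 64 + D 64 = 254 chips; eligible B, C, D
Layer 65-137: 73 each from B, C = 73*2 = 146 chips; eligible B, C

Pot 1: 254 chips, eligible: B, C, D
Pot 2: 146 chips, eligible: B, C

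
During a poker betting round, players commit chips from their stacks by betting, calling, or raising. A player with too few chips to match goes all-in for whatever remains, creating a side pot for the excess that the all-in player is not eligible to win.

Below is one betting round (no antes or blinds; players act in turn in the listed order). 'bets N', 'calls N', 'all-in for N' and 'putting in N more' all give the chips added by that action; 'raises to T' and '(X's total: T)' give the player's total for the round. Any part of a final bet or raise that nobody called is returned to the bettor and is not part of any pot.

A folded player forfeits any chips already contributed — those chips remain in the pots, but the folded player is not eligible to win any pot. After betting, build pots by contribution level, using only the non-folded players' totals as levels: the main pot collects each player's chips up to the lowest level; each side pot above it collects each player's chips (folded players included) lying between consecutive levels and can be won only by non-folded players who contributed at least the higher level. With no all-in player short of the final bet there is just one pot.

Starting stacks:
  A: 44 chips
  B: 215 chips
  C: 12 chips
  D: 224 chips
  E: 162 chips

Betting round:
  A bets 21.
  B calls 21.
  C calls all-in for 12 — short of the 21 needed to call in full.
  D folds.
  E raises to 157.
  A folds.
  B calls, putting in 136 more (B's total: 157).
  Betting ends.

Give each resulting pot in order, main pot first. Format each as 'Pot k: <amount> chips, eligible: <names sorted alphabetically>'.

Pot 1: 48 chips, eligible: B, C, E
Pot 2: 299 chips, eligible: B, E

Derivation:
Contributions: A=21, B=157, C=12, E=157
Folded: A, D
Pot levels (distinct totals of non-folded players): 12, 157
Layer 1-12: 12 each from A, B, C, E = 12*4 = 48 chips; eligible B, C, E
Layer 13-157: A 9 + B 145 + E 145 = 299 chips; eligible B, E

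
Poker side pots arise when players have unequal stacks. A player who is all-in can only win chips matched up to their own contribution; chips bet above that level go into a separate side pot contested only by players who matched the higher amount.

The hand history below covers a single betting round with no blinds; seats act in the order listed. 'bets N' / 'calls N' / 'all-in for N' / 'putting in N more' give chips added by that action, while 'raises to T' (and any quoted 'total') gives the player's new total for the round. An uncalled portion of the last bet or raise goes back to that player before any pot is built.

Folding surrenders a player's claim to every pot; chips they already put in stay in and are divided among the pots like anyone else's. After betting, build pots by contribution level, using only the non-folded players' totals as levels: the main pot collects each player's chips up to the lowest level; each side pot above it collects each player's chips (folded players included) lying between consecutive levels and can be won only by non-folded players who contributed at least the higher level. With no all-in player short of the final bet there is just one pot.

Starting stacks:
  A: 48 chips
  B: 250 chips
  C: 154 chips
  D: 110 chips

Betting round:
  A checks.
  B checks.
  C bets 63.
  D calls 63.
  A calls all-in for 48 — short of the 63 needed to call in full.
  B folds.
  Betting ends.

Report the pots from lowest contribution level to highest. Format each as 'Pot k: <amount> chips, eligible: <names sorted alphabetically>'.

Contributions: A=48, C=63, D=63
Folded: B
Pot levels (distinct totals of non-folded players): 48, 63
Layer 1-48: 48 each from A, C, D = 48*3 = 144 chips; eligible A, C, D
Layer 49-63: 15 each from C, D = 15*2 = 30 chips; eligible C, D

Pot 1: 144 chips, eligible: A, C, D
Pot 2: 30 chips, eligible: C, D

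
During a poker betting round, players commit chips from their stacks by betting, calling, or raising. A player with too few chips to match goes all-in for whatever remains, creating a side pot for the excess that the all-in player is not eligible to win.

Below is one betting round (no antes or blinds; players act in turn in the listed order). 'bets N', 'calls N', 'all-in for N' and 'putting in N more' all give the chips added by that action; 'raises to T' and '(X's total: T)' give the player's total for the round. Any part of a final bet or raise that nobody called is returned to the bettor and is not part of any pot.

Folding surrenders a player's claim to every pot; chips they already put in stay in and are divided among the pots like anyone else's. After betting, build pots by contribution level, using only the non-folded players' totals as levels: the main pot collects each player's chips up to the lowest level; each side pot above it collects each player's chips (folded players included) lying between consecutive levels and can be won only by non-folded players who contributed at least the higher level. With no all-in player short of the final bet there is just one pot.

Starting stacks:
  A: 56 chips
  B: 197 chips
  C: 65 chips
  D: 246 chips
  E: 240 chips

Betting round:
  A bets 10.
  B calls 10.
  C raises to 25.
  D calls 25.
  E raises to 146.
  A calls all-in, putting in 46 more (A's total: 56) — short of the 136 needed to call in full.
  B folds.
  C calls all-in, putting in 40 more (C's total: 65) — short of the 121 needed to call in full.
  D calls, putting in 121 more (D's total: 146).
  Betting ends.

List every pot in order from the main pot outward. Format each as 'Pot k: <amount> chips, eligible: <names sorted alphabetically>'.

Pot 1: 234 chips, eligible: A, C, D, E
Pot 2: 27 chips, eligible: C, D, E
Pot 3: 162 chips, eligible: D, E

Derivation:
Contributions: A=56, B=10, C=65, D=146, E=146
Folded: B
Pot levels (distinct totals of non-folded players): 56, 65, 146
Layer 1-56: A 56 + B 10 + C 56 + D 56 + E 56 = 234 chips; eligible A, C, D, E
Layer 57-65: 9 each from C, D, E = 9*3 = 27 chips; eligible C, D, E
Layer 66-146: 81 each from D, E = 81*2 = 162 chips; eligible D, E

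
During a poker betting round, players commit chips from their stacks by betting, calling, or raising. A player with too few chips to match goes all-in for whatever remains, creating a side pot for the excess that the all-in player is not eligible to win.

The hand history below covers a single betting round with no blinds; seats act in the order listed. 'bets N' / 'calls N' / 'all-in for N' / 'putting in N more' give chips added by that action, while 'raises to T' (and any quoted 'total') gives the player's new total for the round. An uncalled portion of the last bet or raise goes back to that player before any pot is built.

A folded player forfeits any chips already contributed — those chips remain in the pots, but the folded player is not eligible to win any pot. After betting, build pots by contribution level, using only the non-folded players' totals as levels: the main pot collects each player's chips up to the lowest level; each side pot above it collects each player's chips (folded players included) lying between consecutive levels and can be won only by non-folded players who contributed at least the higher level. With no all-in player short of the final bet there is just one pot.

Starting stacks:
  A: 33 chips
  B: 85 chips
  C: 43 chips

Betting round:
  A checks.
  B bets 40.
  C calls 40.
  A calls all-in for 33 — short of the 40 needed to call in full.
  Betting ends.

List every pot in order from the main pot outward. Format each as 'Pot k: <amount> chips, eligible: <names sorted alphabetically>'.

Pot 1: 99 chips, eligible: A, B, C
Pot 2: 14 chips, eligible: B, C

Derivation:
Contributions: A=33, B=40, C=40
Pot levels (distinct totals of non-folded players): 33, 40
Layer 1-33: 33 each from A, B, C = 33*3 = 99 chips; eligible A, B, C
Layer 34-40: 7 each from B, C = 7*2 = 14 chips; eligible B, C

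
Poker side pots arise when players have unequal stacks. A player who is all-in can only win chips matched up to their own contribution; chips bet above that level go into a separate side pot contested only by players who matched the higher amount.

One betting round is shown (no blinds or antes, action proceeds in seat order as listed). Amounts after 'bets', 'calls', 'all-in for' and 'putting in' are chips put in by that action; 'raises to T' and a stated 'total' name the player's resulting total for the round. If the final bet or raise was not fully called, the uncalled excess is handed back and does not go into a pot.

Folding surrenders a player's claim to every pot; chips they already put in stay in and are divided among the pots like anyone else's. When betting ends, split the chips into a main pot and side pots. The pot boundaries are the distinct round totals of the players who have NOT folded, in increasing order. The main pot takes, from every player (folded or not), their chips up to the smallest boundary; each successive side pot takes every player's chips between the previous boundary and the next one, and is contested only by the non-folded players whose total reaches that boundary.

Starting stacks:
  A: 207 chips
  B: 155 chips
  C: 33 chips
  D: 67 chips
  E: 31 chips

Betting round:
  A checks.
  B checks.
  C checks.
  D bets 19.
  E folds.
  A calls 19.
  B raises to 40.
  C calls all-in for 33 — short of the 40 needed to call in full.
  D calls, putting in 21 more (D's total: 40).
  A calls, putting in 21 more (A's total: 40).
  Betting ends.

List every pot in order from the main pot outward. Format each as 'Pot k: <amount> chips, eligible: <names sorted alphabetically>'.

Contributions: A=40, B=40, C=33, D=40
Folded: E
Pot levels (distinct totals of non-folded players): 33, 40
Layer 1-33: 33 each from A, B, C, D = 33*4 = 132 chips; eligible A, B, C, D
Layer 34-40: 7 each from A, B, D = 7*3 = 21 chips; eligible A, B, D

Pot 1: 132 chips, eligible: A, B, C, D
Pot 2: 21 chips, eligible: A, B, D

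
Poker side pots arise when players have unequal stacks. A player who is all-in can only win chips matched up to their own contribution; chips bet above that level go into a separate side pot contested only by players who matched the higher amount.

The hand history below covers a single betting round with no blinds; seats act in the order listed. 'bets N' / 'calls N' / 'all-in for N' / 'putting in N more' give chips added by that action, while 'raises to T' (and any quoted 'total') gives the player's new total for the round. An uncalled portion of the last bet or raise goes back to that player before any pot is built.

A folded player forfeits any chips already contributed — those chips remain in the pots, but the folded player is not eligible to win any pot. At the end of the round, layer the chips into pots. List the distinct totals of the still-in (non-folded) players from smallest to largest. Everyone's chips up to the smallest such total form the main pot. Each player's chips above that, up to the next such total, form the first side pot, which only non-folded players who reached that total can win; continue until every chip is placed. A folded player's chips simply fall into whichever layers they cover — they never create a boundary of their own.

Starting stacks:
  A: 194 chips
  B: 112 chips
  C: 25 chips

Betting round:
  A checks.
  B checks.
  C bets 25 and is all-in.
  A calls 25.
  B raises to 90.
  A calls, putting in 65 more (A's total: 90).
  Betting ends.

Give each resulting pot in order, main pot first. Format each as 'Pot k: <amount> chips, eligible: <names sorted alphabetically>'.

Contributions: A=90, B=90, C=25
Pot levels (distinct totals of non-folded players): 25, 90
Layer 1-25: 25 each from A, B, C = 25*3 = 75 chips; eligible A, B, C
Layer 26-90: 65 each from A, B = 65*2 = 130 chips; eligible A, B

Pot 1: 75 chips, eligible: A, B, C
Pot 2: 130 chips, eligible: A, B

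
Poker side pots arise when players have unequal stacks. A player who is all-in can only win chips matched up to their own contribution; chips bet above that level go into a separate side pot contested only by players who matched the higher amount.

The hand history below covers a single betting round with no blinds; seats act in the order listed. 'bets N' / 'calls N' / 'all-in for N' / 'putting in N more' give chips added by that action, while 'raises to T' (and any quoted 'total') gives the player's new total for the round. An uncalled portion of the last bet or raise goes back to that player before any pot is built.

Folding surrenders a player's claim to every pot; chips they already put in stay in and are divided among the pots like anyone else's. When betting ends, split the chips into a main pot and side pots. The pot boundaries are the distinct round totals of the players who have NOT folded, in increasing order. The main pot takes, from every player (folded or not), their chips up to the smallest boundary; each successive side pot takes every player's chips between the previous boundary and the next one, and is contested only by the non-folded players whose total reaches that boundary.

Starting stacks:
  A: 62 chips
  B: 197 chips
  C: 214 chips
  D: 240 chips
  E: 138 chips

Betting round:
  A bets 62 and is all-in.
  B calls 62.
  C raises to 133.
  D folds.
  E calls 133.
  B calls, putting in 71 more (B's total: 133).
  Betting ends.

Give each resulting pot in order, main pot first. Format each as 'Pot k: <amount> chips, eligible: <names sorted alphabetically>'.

Pot 1: 248 chips, eligible: A, B, C, E
Pot 2: 213 chips, eligible: B, C, E

Derivation:
Contributions: A=62, B=133, C=133, E=133
Folded: D
Pot levels (distinct totals of non-folded players): 62, 133
Layer 1-62: 62 each from A, B, C, E = 62*4 = 248 chips; eligible A, B, C, E
Layer 63-133: 71 each from B, C, E = 71*3 = 213 chips; eligible B, C, E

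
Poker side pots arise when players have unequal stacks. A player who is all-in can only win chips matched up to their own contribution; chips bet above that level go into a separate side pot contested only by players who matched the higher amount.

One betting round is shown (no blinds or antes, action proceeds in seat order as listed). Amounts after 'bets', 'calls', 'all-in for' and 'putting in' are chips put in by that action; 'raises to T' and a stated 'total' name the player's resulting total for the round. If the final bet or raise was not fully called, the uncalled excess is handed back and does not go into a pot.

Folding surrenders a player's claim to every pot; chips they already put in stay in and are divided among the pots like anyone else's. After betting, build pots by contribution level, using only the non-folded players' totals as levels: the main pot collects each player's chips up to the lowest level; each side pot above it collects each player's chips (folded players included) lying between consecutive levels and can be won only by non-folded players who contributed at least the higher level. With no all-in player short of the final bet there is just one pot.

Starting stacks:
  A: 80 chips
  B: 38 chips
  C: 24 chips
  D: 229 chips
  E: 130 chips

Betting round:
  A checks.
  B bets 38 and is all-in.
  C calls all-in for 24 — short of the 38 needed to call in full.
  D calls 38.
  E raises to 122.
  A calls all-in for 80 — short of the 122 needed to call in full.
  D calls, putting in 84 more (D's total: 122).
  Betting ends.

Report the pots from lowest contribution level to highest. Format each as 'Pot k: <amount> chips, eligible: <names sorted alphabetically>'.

Pot 1: 120 chips, eligible: A, B, C, D, E
Pot 2: 56 chips, eligible: A, B, D, E
Pot 3: 126 chips, eligible: A, D, E
Pot 4: 84 chips, eligible: D, E

Derivation:
Contributions: A=80, B=38, C=24, D=122, E=122
Pot levels (distinct totals of non-folded players): 24, 38, 80, 122
Layer 1-24: 24 each from A, B, C, D, E = 24*5 = 120 chips; eligible A, B, C, D, E
Layer 25-38: 14 each from A, B, D, E = 14*4 = 56 chips; eligible A, B, D, E
Layer 39-80: 42 each from A, D, E = 42*3 = 126 chips; eligible A, D, E
Layer 81-122: 42 each from D, E = 42*2 = 84 chips; eligible D, E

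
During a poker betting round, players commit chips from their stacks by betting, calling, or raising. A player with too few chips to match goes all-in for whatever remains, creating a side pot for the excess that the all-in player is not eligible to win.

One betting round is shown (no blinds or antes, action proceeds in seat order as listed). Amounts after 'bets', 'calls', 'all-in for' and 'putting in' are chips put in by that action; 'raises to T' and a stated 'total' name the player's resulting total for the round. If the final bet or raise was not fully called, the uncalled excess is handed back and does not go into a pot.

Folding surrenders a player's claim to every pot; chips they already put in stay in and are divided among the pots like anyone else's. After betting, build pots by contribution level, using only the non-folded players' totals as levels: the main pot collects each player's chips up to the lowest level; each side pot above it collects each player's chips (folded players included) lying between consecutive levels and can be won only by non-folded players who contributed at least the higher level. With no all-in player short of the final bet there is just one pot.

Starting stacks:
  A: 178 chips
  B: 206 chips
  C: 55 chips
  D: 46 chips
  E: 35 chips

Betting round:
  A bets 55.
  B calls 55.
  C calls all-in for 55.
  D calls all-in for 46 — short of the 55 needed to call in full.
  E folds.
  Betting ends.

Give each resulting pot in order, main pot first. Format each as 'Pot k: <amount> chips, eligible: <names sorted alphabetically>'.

Contributions: A=55, B=55, C=55, D=46
Folded: E
Pot levels (distinct totals of non-folded players): 46, 55
Layer 1-46: 46 each from A, B, C, D = 46*4 = 184 chips; eligible A, B, C, D
Layer 47-55: 9 each from A, B, C = 9*3 = 27 chips; eligible A, B, C

Pot 1: 184 chips, eligible: A, B, C, D
Pot 2: 27 chips, eligible: A, B, C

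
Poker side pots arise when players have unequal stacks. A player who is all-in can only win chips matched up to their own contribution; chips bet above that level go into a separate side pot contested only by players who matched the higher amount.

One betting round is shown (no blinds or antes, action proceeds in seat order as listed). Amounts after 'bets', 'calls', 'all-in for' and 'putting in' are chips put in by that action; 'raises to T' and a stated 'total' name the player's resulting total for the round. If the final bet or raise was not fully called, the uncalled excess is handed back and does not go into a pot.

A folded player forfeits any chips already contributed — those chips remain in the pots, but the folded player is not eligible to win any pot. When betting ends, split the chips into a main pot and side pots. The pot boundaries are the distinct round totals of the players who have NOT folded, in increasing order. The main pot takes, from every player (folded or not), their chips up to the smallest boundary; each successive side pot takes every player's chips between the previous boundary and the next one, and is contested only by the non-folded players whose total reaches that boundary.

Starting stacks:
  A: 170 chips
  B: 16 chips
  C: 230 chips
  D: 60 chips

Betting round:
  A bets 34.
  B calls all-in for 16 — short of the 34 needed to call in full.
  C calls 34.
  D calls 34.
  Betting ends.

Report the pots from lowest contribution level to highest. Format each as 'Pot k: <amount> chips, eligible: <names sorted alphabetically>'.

Pot 1: 64 chips, eligible: A, B, C, D
Pot 2: 54 chips, eligible: A, C, D

Derivation:
Contributions: A=34, B=16, C=34, D=34
Pot levels (distinct totals of non-folded players): 16, 34
Layer 1-16: 16 each from A, B, C, D = 16*4 = 64 chips; eligible A, B, C, D
Layer 17-34: 18 each from A, C, D = 18*3 = 54 chips; eligible A, C, D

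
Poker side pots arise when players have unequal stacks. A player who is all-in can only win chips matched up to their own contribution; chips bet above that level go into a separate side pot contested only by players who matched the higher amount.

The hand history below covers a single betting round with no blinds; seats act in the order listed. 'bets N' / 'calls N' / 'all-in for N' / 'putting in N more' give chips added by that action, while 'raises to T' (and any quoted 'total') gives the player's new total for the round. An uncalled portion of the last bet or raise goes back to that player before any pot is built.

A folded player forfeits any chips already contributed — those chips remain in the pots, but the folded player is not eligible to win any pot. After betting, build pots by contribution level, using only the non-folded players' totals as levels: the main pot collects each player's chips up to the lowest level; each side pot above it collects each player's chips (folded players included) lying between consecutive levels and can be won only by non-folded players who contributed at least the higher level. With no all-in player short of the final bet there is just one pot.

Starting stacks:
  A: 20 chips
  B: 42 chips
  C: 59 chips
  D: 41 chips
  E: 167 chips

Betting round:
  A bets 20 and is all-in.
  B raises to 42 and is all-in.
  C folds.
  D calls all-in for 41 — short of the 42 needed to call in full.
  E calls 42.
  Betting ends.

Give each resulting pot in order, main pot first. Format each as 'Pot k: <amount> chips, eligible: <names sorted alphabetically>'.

Pot 1: 80 chips, eligible: A, B, D, E
Pot 2: 63 chips, eligible: B, D, E
Pot 3: 2 chips, eligible: B, E

Derivation:
Contributions: A=20, B=42, D=41, E=42
Folded: C
Pot levels (distinct totals of non-folded players): 20, 41, 42
Layer 1-20: 20 each from A, B, D, E = 20*4 = 80 chips; eligible A, B, D, E
Layer 21-41: 21 each from B, D, E = 21*3 = 63 chips; eligible B, D, E
Layer 42-42: 1 each from B, E = 1*2 = 2 chips; eligible B, E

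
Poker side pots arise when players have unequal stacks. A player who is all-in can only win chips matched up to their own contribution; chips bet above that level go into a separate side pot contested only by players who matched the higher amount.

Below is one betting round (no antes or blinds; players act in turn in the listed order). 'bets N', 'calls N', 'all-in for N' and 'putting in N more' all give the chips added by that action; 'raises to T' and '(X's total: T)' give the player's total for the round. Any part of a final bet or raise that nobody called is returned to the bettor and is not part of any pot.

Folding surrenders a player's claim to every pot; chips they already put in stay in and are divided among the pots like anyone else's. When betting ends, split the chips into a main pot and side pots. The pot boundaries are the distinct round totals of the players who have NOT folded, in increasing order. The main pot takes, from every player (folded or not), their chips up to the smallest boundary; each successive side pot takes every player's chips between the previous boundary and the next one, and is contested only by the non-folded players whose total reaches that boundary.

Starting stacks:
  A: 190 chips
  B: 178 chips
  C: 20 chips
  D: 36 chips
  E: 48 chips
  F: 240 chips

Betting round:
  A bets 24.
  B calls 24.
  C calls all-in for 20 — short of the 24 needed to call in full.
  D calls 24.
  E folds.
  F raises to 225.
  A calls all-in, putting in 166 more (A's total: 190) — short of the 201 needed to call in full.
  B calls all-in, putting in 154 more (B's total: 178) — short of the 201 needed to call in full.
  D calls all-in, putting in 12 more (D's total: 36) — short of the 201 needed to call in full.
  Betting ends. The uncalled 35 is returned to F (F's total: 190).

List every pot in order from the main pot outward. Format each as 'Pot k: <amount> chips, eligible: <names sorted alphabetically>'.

Pot 1: 100 chips, eligible: A, B, C, D, F
Pot 2: 64 chips, eligible: A, B, D, F
Pot 3: 426 chips, eligible: A, B, F
Pot 4: 24 chips, eligible: A, F

Derivation:
Contributions (after 35 returned to F): A=190, B=178, C=20, D=36, F=190
Folded: E
Pot levels (distinct totals of non-folded players): 20, 36, 178, 190
Layer 1-20: 20 each from A, B, C, D, F = 20*5 = 100 chips; eligible A, B, C, D, F
Layer 21-36: 16 each from A, B, D, F = 16*4 = 64 chips; eligible A, B, D, F
Layer 37-178: 142 each from A, B, F = 142*3 = 426 chips; eligible A, B, F
Layer 179-190: 12 each from A, F = 12*2 = 24 chips; eligible A, F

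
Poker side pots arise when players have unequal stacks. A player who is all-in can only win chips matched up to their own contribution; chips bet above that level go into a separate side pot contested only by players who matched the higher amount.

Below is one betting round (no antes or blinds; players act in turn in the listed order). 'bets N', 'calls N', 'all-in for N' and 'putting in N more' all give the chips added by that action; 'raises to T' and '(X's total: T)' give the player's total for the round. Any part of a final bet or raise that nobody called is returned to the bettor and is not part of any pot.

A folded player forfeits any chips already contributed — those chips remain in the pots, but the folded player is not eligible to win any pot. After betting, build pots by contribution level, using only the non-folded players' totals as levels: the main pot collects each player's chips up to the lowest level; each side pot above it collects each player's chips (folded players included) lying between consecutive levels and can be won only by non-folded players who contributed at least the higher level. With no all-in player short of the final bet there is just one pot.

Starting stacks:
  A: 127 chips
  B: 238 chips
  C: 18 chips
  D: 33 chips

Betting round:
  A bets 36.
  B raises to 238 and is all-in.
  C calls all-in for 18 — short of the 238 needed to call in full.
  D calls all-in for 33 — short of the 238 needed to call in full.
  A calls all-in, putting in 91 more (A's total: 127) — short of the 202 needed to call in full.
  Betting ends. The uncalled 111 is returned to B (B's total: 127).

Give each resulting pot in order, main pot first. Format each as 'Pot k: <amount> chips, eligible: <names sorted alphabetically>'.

Pot 1: 72 chips, eligible: A, B, C, D
Pot 2: 45 chips, eligible: A, B, D
Pot 3: 188 chips, eligible: A, B

Derivation:
Contributions (after 111 returned to B): A=127, B=127, C=18, D=33
Pot levels (distinct totals of non-folded players): 18, 33, 127
Layer 1-18: 18 each from A, B, C, D = 18*4 = 72 chips; eligible A, B, C, D
Layer 19-33: 15 each from A, B, D = 15*3 = 45 chips; eligible A, B, D
Layer 34-127: 94 each from A, B = 94*2 = 188 chips; eligible A, B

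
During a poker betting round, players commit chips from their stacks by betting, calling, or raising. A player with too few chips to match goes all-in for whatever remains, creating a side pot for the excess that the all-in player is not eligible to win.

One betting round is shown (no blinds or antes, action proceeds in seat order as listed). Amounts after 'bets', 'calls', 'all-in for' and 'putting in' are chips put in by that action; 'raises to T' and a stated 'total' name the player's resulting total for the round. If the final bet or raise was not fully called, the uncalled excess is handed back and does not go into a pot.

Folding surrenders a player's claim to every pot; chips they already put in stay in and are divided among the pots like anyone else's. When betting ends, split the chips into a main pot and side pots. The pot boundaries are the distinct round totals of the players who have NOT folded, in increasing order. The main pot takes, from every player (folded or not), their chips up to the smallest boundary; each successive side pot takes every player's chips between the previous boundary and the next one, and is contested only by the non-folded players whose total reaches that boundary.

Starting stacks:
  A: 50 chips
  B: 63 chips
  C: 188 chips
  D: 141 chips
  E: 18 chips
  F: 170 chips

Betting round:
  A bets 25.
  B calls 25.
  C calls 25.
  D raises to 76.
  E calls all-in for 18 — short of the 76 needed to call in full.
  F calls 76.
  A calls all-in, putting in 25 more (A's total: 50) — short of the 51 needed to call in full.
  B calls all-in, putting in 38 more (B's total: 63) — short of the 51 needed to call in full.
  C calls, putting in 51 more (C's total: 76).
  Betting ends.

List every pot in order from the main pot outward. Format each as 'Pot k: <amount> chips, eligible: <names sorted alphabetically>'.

Pot 1: 108 chips, eligible: A, B, C, D, E, F
Pot 2: 160 chips, eligible: A, B, C, D, F
Pot 3: 52 chips, eligible: B, C, D, F
Pot 4: 39 chips, eligible: C, D, F

Derivation:
Contributions: A=50, B=63, C=76, D=76, E=18, F=76
Pot levels (distinct totals of non-folded players): 18, 50, 63, 76
Layer 1-18: 18 each from A, B, C, D, E, F = 18*6 = 108 chips; eligible A, B, C, D, E, F
Layer 19-50: 32 each from A, B, C, D, F = 32*5 = 160 chips; eligible A, B, C, D, F
Layer 51-63: 13 each from B, C, D, F = 13*4 = 52 chips; eligible B, C, D, F
Layer 64-76: 13 each from C, D, F = 13*3 = 39 chips; eligible C, D, F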